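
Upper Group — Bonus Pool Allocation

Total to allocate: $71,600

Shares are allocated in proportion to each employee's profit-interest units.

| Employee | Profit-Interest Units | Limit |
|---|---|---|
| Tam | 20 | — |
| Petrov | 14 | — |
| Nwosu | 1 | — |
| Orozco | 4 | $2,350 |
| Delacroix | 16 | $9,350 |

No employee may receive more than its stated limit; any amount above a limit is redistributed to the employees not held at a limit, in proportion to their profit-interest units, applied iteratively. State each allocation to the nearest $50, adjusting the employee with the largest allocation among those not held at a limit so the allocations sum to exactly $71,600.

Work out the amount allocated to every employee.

Tam: $34,250; Petrov: $23,950; Nwosu: $1,700; Orozco: $2,350; Delacroix: $9,350

Sum of profit-interest units: 55.
Pro-rata shares before constraints: Tam 26,036.36; Petrov 18,225.45; Nwosu 1,301.82; Orozco 5,207.27; Delacroix 20,829.09.
Held at cap: Orozco ($2,350), Delacroix ($9,350); balance $59,900 reallocated over remaining profit-interest units 35.
Remaining shares: Tam 34,228.57 → $34,250; Petrov 23,960.00 → $23,950; Nwosu 1,711.43 → $1,700.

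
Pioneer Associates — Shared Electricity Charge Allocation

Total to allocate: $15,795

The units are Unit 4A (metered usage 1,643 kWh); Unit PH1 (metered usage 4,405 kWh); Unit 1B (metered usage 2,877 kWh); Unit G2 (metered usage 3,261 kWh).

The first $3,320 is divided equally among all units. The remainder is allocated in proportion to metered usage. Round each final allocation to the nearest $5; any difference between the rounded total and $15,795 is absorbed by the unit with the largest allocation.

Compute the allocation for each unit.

Unit 4A: $2,510; Unit PH1: $5,340; Unit 1B: $3,775; Unit G2: $4,170

$3,320 shared equally gives $830 per unit.
Remainder $12,475 by metered usage (total 12,186): Unit 4A 1,681.96 → $1,680; Unit PH1 4,509.47 → $4,510; Unit 1B 2,945.23 → $2,945; Unit G2 3,338.34 → $3,340.
Totals: Unit 4A $830 + $1,680 = $2,510; Unit PH1 $830 + $4,510 = $5,340; Unit 1B $830 + $2,945 = $3,775; Unit G2 $830 + $3,340 = $4,170.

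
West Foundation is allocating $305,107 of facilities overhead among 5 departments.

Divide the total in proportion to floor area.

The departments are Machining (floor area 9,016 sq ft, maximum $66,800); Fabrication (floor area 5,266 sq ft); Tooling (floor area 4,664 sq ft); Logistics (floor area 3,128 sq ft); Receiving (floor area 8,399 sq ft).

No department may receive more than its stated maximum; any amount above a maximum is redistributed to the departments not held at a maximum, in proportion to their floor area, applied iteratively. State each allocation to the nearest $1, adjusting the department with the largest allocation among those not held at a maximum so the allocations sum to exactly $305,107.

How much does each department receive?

Combined floor area = 30,473.
Proportional shares (ignoring caps): Machining 90,271.54; Fabrication 52,725.15; Tooling 46,697.70; Logistics 31,318.70; Receiving 84,093.91.
Capped: Machining ($66,800); residual $238,307 reallocated over remaining floor area 21,457.
Shares after redistribution: Fabrication 58,485.56 → $58,486; Tooling 51,799.59 → $51,800; Logistics 34,740.38 → $34,740; Receiving 93,281.47 → $93,281.

Machining: $66,800 | Fabrication: $58,486 | Tooling: $51,800 | Logistics: $34,740 | Receiving: $93,281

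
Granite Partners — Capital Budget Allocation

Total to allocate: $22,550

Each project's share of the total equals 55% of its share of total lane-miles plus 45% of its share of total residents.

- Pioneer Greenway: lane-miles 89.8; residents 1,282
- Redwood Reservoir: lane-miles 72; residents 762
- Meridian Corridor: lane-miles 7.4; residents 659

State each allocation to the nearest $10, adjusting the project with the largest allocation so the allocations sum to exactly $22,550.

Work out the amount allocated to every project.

Totals — lane-miles 169.2, residents 2,703.
Combined weights (55% lane-miles + 45% residents): Pioneer Greenway 0.5053; Redwood Reservoir 0.3609; Meridian Corridor 0.1338.
Proportional shares: Pioneer Greenway 11,395.25; Redwood Reservoir 8,138.33; Meridian Corridor 3,016.42.
Rounded to nearest $10: Pioneer Greenway $11,400; Redwood Reservoir $8,140; Meridian Corridor $3,020. Sum = $22,560.
Difference $22,550 − $22,560 = −$10 applied to largest allocation (Pioneer Greenway): Pioneer Greenway becomes $11,390.

Pioneer Greenway: $11,390; Redwood Reservoir: $8,140; Meridian Corridor: $3,020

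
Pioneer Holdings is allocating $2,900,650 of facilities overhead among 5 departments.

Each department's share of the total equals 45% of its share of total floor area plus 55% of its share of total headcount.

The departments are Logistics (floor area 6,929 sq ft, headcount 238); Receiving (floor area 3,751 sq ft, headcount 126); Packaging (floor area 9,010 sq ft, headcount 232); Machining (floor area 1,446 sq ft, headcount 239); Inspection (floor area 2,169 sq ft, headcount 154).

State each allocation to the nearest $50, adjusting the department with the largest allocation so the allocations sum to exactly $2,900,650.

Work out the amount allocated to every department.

Floor area total 23,305; headcount total 989.
Composite weights (45% floor area + 55% headcount): Logistics 0.2661; Receiving 0.1425; Packaging 0.3030; Machining 0.1608; Inspection 0.1275.
Unrounded shares: Logistics 772,005.37; Receiving 413,341.01; Packaging 878,881.73; Machining 466,520.47; Inspection 369,901.43.
At nearest $50: Logistics $772,000; Receiving $413,350; Packaging $878,900; Machining $466,500; Inspection $369,900. Sum = $2,900,650.
No rounding difference to absorb.

Logistics: $772,000; Receiving: $413,350; Packaging: $878,900; Machining: $466,500; Inspection: $369,900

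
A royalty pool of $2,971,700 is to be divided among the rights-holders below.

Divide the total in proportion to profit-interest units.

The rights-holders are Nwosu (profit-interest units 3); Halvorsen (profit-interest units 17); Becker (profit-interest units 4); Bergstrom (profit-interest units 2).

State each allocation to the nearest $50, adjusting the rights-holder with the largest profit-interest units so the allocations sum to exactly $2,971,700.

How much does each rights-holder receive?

Nwosu: $342,900 | Halvorsen: $1,943,000 | Becker: $457,200 | Bergstrom: $228,600

Profit-interest units total: 26.
Raw shares: Nwosu 3/26 × $2,971,700 = 342,888.46; Halvorsen 17/26 × $2,971,700 = 1,943,034.62; Becker 4/26 × $2,971,700 = 457,184.62; Bergstrom 2/26 × $2,971,700 = 228,592.31.
Rounded to nearest $50: Nwosu $342,900; Halvorsen $1,943,050; Becker $457,200; Bergstrom $228,600. Sum = $2,971,750.
Difference $2,971,700 − $2,971,750 = −$50 applied to largest profit-interest units (Halvorsen): Halvorsen becomes $1,943,000.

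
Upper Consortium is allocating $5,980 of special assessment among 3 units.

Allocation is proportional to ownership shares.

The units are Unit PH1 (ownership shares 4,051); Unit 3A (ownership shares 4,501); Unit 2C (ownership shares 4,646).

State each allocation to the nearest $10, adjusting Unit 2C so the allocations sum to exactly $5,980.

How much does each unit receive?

Total ownership shares = 13,198.
Unrounded shares: Unit PH1 4,051/13,198 × $5,980 = 1,835.50; Unit 3A 4,501/13,198 × $5,980 = 2,039.40; Unit 2C 4,646/13,198 × $5,980 = 2,105.10.
After rounding ($10): Unit PH1 $1,840; Unit 3A $2,040; Unit 2C $2,110. Sum = $5,990.
Difference $5,980 − $5,990 = −$10 applied to Unit 2C: Unit 2C becomes $2,100.

Unit PH1: $1,840 | Unit 3A: $2,040 | Unit 2C: $2,100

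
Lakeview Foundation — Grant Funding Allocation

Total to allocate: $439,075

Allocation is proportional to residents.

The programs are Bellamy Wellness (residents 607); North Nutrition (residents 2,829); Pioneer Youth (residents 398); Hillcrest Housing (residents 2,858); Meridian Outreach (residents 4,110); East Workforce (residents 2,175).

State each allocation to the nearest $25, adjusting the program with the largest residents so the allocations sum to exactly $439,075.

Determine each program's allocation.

Residents total: 12,977.
Raw shares: Bellamy Wellness 607/12,977 × $439,075 = 20,537.76; North Nutrition 2,829/12,977 × $439,075 = 95,718.82; Pioneer Youth 398/12,977 × $439,075 = 13,466.27; Hillcrest Housing 2,858/12,977 × $439,075 = 96,700.03; Meridian Outreach 4,110/12,977 × $439,075 = 139,061.28; East Workforce 2,175/12,977 × $439,075 = 73,590.82.
After rounding ($25): Bellamy Wellness $20,550; North Nutrition $95,725; Pioneer Youth $13,475; Hillcrest Housing $96,700; Meridian Outreach $139,050; East Workforce $73,600. Sum = $439,100.
Difference $439,075 − $439,100 = −$25 applied to largest residents (Meridian Outreach): Meridian Outreach becomes $139,025.

Bellamy Wellness: $20,550 | North Nutrition: $95,725 | Pioneer Youth: $13,475 | Hillcrest Housing: $96,700 | Meridian Outreach: $139,025 | East Workforce: $73,600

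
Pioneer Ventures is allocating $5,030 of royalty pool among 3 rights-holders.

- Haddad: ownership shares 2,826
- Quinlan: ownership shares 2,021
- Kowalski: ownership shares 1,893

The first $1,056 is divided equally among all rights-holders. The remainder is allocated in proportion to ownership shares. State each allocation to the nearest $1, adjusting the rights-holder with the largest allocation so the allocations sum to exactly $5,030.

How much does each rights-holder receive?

First tranche $1,056 split equally: $352 each.
Remainder $3,974 by ownership shares (total 6,740): Haddad 1,666.25 → $1,666; Quinlan 1,191.61 → $1,192; Kowalski 1,116.14 → $1,116.
Totals: Haddad $352 + $1,666 = $2,018; Quinlan $352 + $1,192 = $1,544; Kowalski $352 + $1,116 = $1,468.

Haddad: $2,018 | Quinlan: $1,544 | Kowalski: $1,468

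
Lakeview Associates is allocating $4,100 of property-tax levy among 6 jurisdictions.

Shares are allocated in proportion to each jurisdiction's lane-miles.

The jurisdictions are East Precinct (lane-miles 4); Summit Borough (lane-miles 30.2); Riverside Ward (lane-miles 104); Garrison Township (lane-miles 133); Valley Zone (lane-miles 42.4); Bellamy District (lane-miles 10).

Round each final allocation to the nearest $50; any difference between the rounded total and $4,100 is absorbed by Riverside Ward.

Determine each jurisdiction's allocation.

Combined lane-miles = 323.6.
Unrounded shares: East Precinct 4/323.6 × $4,100 = 50.68; Summit Borough 30.2/323.6 × $4,100 = 382.63; Riverside Ward 104/323.6 × $4,100 = 1,317.68; Garrison Township 133/323.6 × $4,100 = 1,685.11; Valley Zone 42.4/323.6 × $4,100 = 537.21; Bellamy District 10/323.6 × $4,100 = 126.70.
At nearest $50: East Precinct $50; Summit Borough $400; Riverside Ward $1,300; Garrison Township $1,700; Valley Zone $550; Bellamy District $150. Sum = $4,150.
Difference $4,100 − $4,150 = −$50 applied to Riverside Ward: Riverside Ward becomes $1,250.

East Precinct: $50; Summit Borough: $400; Riverside Ward: $1,250; Garrison Township: $1,700; Valley Zone: $550; Bellamy District: $150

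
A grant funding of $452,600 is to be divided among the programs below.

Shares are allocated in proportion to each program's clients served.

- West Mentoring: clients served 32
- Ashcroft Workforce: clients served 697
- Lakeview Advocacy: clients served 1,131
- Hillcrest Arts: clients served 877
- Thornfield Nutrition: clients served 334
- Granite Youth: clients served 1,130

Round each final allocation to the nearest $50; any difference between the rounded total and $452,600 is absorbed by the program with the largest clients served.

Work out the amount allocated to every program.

West Mentoring: $3,450; Ashcroft Workforce: $75,100; Lakeview Advocacy: $121,800; Hillcrest Arts: $94,500; Thornfield Nutrition: $36,000; Granite Youth: $121,750

Total clients served = 4,201.
Raw shares: West Mentoring 32/4,201 × $452,600 = 3,447.56; Ashcroft Workforce 697/4,201 × $452,600 = 75,092.17; Lakeview Advocacy 1,131/4,201 × $452,600 = 121,849.70; Hillcrest Arts 877/4,201 × $452,600 = 94,484.69; Thornfield Nutrition 334/4,201 × $452,600 = 35,983.91; Granite Youth 1,130/4,201 × $452,600 = 121,741.97.
After rounding ($50): West Mentoring $3,450; Ashcroft Workforce $75,100; Lakeview Advocacy $121,850; Hillcrest Arts $94,500; Thornfield Nutrition $36,000; Granite Youth $121,750. Sum = $452,650.
Difference $452,600 − $452,650 = −$50 applied to largest clients served (Lakeview Advocacy): Lakeview Advocacy becomes $121,800.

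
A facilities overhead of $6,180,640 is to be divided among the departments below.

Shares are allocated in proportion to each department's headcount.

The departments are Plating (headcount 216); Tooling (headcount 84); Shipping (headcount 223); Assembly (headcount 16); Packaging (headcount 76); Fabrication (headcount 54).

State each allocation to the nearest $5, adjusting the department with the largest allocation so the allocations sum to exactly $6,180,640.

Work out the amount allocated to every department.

Headcount total: 669.
Pro-rata amounts: Plating 216/669 × $6,180,640 = 1,995,542.96; Tooling 84/669 × $6,180,640 = 776,044.48; Shipping 223/669 × $6,180,640 = 2,060,213.33; Assembly 16/669 × $6,180,640 = 147,818.00; Packaging 76/669 × $6,180,640 = 702,135.49; Fabrication 54/669 × $6,180,640 = 498,885.74.
Rounded to nearest $5: Plating $1,995,545; Tooling $776,045; Shipping $2,060,215; Assembly $147,820; Packaging $702,135; Fabrication $498,885. Sum = $6,180,645.
Difference $6,180,640 − $6,180,645 = −$5 applied to largest allocation (Shipping): Shipping becomes $2,060,210.

Plating: $1,995,545 · Tooling: $776,045 · Shipping: $2,060,210 · Assembly: $147,820 · Packaging: $702,135 · Fabrication: $498,885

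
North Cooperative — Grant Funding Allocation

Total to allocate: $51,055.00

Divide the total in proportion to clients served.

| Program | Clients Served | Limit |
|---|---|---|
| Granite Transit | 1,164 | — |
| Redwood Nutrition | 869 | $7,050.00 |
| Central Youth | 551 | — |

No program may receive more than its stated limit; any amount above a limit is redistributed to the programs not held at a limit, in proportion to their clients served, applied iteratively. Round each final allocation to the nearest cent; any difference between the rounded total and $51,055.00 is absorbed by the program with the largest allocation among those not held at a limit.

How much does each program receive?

Granite Transit: $29,866.95; Redwood Nutrition: $7,050.00; Central Youth: $14,138.05

Total clients served = 2,584.
Unconstrained shares: Granite Transit 22,998.4598; Redwood Nutrition 17,169.8123; Central Youth 10,886.7279.
Cap binds for Redwood Nutrition ($7,050.00); balance $44,005.00 reallocated over remaining clients served 1,715.
Remaining shares: Granite Transit 29,866.9504 → $29,866.95; Central Youth 14,138.0496 → $14,138.05.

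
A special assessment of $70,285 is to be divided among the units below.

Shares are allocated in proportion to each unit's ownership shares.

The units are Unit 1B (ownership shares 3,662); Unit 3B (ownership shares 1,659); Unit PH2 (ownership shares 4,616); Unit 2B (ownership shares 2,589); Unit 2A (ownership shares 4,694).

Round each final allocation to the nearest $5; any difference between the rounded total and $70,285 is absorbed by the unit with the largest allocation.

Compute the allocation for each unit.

Sum of ownership shares: 17,220.
Pro-rata amounts: Unit 1B 3,662/17,220 × $70,285 = 14,946.79; Unit 3B 1,659/17,220 × $70,285 = 6,771.36; Unit PH2 4,616/17,220 × $70,285 = 18,840.62; Unit 2B 2,589/17,220 × $70,285 = 10,567.24; Unit 2A 4,694/17,220 × $70,285 = 19,158.99.
Rounded to nearest $5: Unit 1B $14,945; Unit 3B $6,770; Unit PH2 $18,840; Unit 2B $10,565; Unit 2A $19,160. Sum = $70,280.
Difference $70,285 − $70,280 = +$5 applied to largest allocation (Unit 2A): Unit 2A becomes $19,165.

Unit 1B: $14,945; Unit 3B: $6,770; Unit PH2: $18,840; Unit 2B: $10,565; Unit 2A: $19,165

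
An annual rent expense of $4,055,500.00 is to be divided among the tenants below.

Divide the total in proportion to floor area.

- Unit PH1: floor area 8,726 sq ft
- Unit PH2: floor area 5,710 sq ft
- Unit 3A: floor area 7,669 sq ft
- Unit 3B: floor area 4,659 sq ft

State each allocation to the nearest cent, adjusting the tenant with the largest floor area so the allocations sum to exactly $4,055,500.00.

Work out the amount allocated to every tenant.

Total floor area = 8,726 + 5,710 + 7,669 + 4,659 = 26,764.
Pro-rata amounts: Unit PH1 1,322,234.8304; Unit PH2 865,225.8631; Unit 3A 1,162,069.5524; Unit 3B 705,969.7541.
After rounding (cent): Unit PH1 $1,322,234.83; Unit PH2 $865,225.86; Unit 3A $1,162,069.55; Unit 3B $705,969.75. Sum = $4,055,499.99.
Difference $4,055,500.00 − $4,055,499.99 = +$0.01 applied to largest floor area (Unit PH1): Unit PH1 becomes $1,322,234.84.

Unit PH1: $1,322,234.84 · Unit PH2: $865,225.86 · Unit 3A: $1,162,069.55 · Unit 3B: $705,969.75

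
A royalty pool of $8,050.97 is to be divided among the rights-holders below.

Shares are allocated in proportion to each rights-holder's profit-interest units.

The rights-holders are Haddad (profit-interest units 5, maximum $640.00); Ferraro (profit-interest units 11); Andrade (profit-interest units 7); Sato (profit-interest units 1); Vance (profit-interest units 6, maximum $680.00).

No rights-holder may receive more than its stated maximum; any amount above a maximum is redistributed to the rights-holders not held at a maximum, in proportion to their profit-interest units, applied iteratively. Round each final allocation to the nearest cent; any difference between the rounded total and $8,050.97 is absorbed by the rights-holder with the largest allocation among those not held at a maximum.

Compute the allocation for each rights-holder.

Haddad: $640.00; Ferraro: $3,896.88; Andrade: $2,479.83; Sato: $354.26; Vance: $680.00

Combined profit-interest units = 30.
Pro-rata shares before constraints: Haddad 1,341.8283; Ferraro 2,952.0223; Andrade 1,878.5597; Sato 268.3657; Vance 1,610.1940.
Held at cap: Haddad ($640.00), Vance ($680.00); balance $6,730.97 reallocated over remaining profit-interest units 19.
Redistributed shares: Ferraro 3,896.8774 → $3,896.88; Andrade 2,479.8311 → $2,479.83; Sato 354.2616 → $354.26.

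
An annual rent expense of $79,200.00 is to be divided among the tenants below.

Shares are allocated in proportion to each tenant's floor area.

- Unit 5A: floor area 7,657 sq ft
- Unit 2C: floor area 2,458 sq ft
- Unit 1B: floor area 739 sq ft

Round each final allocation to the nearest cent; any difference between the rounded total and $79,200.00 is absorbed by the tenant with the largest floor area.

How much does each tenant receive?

Unit 5A: $55,871.97 · Unit 2C: $17,935.66 · Unit 1B: $5,392.37

Total floor area = 7,657 + 2,458 + 739 = 10,854.
Pro-rata amounts: Unit 5A 55,871.9735; Unit 2C 17,935.6551; Unit 1B 5,392.3715.
After rounding (cent): Unit 5A $55,871.97; Unit 2C $17,935.66; Unit 1B $5,392.37. Sum = $79,200.00.
Sum already equals the total — no adjustment.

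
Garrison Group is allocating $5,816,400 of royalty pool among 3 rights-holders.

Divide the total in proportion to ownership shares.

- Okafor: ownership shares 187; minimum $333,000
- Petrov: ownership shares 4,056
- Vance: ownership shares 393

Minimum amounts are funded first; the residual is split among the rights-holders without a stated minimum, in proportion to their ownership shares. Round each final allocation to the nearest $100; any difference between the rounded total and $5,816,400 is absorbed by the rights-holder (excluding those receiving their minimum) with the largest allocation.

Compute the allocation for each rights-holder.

Okafor: $333,000 · Petrov: $4,999,000 · Vance: $484,400

Guaranteed amounts: Okafor $333,000. Balance $5,483,400.
Balance split over remaining ownership shares 4,449: Petrov 4,999,026.84 → $4,999,000; Vance 484,373.16 → $484,400.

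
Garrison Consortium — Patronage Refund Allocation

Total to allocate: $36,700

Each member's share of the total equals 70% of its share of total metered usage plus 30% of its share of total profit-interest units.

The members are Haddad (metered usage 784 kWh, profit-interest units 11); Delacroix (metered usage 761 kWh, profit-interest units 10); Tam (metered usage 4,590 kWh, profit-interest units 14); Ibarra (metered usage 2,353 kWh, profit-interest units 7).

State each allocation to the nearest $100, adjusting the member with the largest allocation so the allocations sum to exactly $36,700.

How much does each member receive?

Totals — metered usage 8,488, profit-interest units 42.
Blended shares (70% metered usage + 30% profit-interest units): Haddad 0.1432; Delacroix 0.1342; Tam 0.4785; Ibarra 0.2441.
Pro-rata amounts: Haddad 5,256.45; Delacroix 4,924.69; Tam 17,562.21; Ibarra 8,956.65.
At nearest $100: Haddad $5,300; Delacroix $4,900; Tam $17,600; Ibarra $9,000. Sum = $36,800.
Difference $36,700 − $36,800 = −$100 applied to largest allocation (Tam): Tam becomes $17,500.

Haddad: $5,300 | Delacroix: $4,900 | Tam: $17,500 | Ibarra: $9,000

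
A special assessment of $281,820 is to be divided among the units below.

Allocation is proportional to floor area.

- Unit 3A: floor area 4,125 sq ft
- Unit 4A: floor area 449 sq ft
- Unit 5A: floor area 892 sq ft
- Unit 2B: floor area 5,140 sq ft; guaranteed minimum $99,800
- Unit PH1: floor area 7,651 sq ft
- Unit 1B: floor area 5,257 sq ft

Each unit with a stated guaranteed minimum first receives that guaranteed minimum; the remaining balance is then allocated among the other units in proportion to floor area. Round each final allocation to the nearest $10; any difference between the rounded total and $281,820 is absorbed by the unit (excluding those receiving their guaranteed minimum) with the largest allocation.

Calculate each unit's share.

Fund the minimums — Unit 2B $99,800. Residual $182,020.
Residual split over remaining floor area 18,374: Unit 3A 40,863.86 → $40,860; Unit 4A 4,447.97 → $4,450; Unit 5A 8,836.50 → $8,840; Unit PH1 75,793.79 → $75,790; Unit 1B 52,077.89 → $52,080.

Unit 3A: $40,860; Unit 4A: $4,450; Unit 5A: $8,840; Unit 2B: $99,800; Unit PH1: $75,790; Unit 1B: $52,080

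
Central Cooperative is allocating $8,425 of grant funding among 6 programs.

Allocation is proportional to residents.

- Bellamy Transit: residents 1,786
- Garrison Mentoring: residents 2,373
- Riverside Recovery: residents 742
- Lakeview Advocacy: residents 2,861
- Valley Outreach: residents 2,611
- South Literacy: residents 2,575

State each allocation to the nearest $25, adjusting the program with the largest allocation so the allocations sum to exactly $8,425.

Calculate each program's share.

Sum of residents: 12,948.
Proportional shares: Bellamy Transit 1,786/12,948 × $8,425 = 1,162.11; Garrison Mentoring 2,373/12,948 × $8,425 = 1,544.06; Riverside Recovery 742/12,948 × $8,425 = 482.80; Lakeview Advocacy 2,861/12,948 × $8,425 = 1,861.59; Valley Outreach 2,611/12,948 × $8,425 = 1,698.92; South Literacy 2,575/12,948 × $8,425 = 1,675.50.
Rounded to nearest $25: Bellamy Transit $1,150; Garrison Mentoring $1,550; Riverside Recovery $475; Lakeview Advocacy $1,850; Valley Outreach $1,700; South Literacy $1,675. Sum = $8,400.
Difference $8,425 − $8,400 = +$25 applied to largest allocation (Lakeview Advocacy): Lakeview Advocacy becomes $1,875.

Bellamy Transit: $1,150 | Garrison Mentoring: $1,550 | Riverside Recovery: $475 | Lakeview Advocacy: $1,875 | Valley Outreach: $1,700 | South Literacy: $1,675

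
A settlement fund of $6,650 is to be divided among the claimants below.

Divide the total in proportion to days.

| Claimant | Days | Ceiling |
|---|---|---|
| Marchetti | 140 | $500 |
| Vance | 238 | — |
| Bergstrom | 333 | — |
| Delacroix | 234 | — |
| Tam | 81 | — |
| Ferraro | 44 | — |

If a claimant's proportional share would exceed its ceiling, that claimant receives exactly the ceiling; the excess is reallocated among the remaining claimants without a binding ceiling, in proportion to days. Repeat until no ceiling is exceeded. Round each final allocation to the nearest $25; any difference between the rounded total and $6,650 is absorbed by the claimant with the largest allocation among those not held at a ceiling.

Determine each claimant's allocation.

Marchetti: $500 | Vance: $1,575 | Bergstrom: $2,200 | Delacroix: $1,550 | Tam: $525 | Ferraro: $300

Sum of days: 1,070.
Unconstrained shares: Marchetti 870.09; Vance 1,479.16; Bergstrom 2,069.58; Delacroix 1,454.30; Tam 503.41; Ferraro 273.46.
Held at cap: Marchetti ($500); balance $6,150 reallocated over remaining days 930.
Shares after redistribution: Vance 1,573.87 → $1,575; Bergstrom 2,202.10 → $2,200; Delacroix 1,547.42 → $1,550; Tam 535.65 → $525; Ferraro 290.97 → $300.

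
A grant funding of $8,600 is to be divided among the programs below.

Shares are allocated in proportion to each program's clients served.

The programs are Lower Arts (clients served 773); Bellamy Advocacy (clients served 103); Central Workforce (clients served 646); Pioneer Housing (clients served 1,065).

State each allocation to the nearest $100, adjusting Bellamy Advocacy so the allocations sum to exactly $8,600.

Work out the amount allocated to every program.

Combined clients served = 2,587.
Raw shares: Lower Arts 773/2,587 × $8,600 = 2,569.69; Bellamy Advocacy 103/2,587 × $8,600 = 342.40; Central Workforce 646/2,587 × $8,600 = 2,147.51; Pioneer Housing 1,065/2,587 × $8,600 = 3,540.39.
Rounded to nearest $100: Lower Arts $2,600; Bellamy Advocacy $300; Central Workforce $2,100; Pioneer Housing $3,500. Sum = $8,500.
Difference $8,600 − $8,500 = +$100 applied to Bellamy Advocacy: Bellamy Advocacy becomes $400.

Lower Arts: $2,600; Bellamy Advocacy: $400; Central Workforce: $2,100; Pioneer Housing: $3,500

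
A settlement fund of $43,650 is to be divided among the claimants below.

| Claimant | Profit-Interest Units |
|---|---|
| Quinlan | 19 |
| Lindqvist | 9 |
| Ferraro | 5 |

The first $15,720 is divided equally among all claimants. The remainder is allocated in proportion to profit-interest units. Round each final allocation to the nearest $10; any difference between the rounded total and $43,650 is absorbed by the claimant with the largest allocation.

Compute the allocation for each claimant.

Quinlan: $21,320 · Lindqvist: $12,860 · Ferraro: $9,470

Equal tier: $15,720 ÷ 3 = $5,240 apiece.
Remainder $27,930 by profit-interest units (total 33): Quinlan 16,080.91 → $16,080; Lindqvist 7,617.27 → $7,620; Ferraro 4,231.82 → $4,230.
Totals: Quinlan $5,240 + $16,080 = $21,320; Lindqvist $5,240 + $7,620 = $12,860; Ferraro $5,240 + $4,230 = $9,470.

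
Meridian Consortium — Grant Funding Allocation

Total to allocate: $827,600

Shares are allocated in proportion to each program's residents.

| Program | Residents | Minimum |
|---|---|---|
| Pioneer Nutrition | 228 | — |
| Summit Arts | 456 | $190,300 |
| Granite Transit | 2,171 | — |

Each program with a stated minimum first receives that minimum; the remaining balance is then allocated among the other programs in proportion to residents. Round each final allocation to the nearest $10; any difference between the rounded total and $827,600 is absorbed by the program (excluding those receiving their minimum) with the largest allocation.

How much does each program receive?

Pioneer Nutrition: $60,570 · Summit Arts: $190,300 · Granite Transit: $576,730

Fund the minimums — Summit Arts $190,300. Residual $637,300.
Residual split over remaining residents 2,399: Pioneer Nutrition 60,568.74 → $60,570; Granite Transit 576,731.26 → $576,730.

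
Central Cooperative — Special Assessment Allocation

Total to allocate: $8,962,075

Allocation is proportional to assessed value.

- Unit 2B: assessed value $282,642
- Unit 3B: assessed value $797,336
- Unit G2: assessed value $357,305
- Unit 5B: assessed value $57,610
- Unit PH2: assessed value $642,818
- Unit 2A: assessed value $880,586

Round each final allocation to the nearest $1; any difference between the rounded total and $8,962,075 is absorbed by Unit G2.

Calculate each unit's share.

Unit 2B: $839,234 · Unit 3B: $2,367,489 · Unit G2: $1,060,928 · Unit 5B: $171,058 · Unit PH2: $1,908,687 · Unit 2A: $2,614,679

Assessed value total: 3,018,297.
Proportional shares: Unit 2B 282,642/3,018,297 × $8,962,075 = 839,234.44; Unit 3B 797,336/3,018,297 × $8,962,075 = 2,367,489.03; Unit G2 357,305/3,018,297 × $8,962,075 = 1,060,927.47; Unit 5B 57,610/3,018,297 × $8,962,075 = 171,058.43; Unit PH2 642,818/3,018,297 × $8,962,075 = 1,908,686.63; Unit 2A 880,586/3,018,297 × $8,962,075 = 2,614,679.00.
Rounded to nearest $1: Unit 2B $839,234; Unit 3B $2,367,489; Unit G2 $1,060,927; Unit 5B $171,058; Unit PH2 $1,908,687; Unit 2A $2,614,679. Sum = $8,962,074.
Difference $8,962,075 − $8,962,074 = +$1 applied to Unit G2: Unit G2 becomes $1,060,928.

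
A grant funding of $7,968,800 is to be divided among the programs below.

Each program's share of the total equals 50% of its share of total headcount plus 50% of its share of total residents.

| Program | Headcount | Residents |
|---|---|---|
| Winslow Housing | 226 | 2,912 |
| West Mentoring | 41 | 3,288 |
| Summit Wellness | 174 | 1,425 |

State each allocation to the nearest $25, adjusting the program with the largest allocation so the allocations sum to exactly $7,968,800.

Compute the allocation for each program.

Headcount total 441; residents total 7,625.
Composite weights (50% headcount + 50% residents): Winslow Housing 0.4472; West Mentoring 0.2621; Summit Wellness 0.2907.
Proportional shares: Winslow Housing 3,563,540.96; West Mentoring 2,088,557.28; Summit Wellness 2,316,701.76.
After rounding ($25): Winslow Housing $3,563,550; West Mentoring $2,088,550; Summit Wellness $2,316,700. Sum = $7,968,800.
Rounded total matches; no reconciliation needed.

Winslow Housing: $3,563,550 · West Mentoring: $2,088,550 · Summit Wellness: $2,316,700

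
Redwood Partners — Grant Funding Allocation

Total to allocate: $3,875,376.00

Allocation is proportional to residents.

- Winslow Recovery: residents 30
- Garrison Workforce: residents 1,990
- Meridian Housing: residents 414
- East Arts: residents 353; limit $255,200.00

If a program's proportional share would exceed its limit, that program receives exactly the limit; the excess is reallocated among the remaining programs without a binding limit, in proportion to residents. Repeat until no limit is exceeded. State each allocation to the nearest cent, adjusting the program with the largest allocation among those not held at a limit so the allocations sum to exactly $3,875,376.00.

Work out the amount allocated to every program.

Combined residents = 2,787.
Unconstrained shares: Winslow Recovery 41,715.5651; Garrison Workforce 2,767,132.4865; Meridian Housing 575,674.7987; East Arts 490,853.1496.
Capped: East Arts ($255,200.00); balance $3,620,176.00 reallocated over remaining residents 2,434.
Redistributed shares: Winslow Recovery 44,620.0822 → $44,620.08; Garrison Workforce 2,959,798.7839 → $2,959,798.78; Meridian Housing 615,757.1339 → $615,757.13.
Rounding difference +$0.01 applied to Garrison Workforce → $2,959,798.79.

Winslow Recovery: $44,620.08 · Garrison Workforce: $2,959,798.79 · Meridian Housing: $615,757.13 · East Arts: $255,200.00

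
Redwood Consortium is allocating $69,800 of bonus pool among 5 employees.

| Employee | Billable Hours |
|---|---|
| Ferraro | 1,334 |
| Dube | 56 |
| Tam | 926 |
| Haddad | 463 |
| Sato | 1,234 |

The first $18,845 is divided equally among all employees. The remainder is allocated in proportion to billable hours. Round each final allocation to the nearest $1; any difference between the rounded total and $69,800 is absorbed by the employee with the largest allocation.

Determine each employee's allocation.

$18,845 shared equally gives $3,769 per employee.
Remainder $50,955 by billable hours (total 4,013): Ferraro 16,938.44 → $16,938; Dube 711.06 → $711; Tam 11,757.87 → $11,758; Haddad 5,878.93 → $5,879; Sato 15,668.69 → $15,669.
Totals: Ferraro $3,769 + $16,938 = $20,707; Dube $3,769 + $711 = $4,480; Tam $3,769 + $11,758 = $15,527; Haddad $3,769 + $5,879 = $9,648; Sato $3,769 + $15,669 = $19,438.

Ferraro: $20,707 | Dube: $4,480 | Tam: $15,527 | Haddad: $9,648 | Sato: $19,438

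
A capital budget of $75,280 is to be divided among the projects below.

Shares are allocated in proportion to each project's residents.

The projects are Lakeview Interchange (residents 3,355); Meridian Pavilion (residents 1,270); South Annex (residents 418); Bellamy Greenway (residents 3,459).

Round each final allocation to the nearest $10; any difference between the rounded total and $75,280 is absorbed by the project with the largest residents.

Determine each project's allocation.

Total residents = 8,502.
Unrounded shares: Lakeview Interchange 3,355/8,502 × $75,280 = 29,706.47; Meridian Pavilion 1,270/8,502 × $75,280 = 11,245.07; South Annex 418/8,502 × $75,280 = 3,701.13; Bellamy Greenway 3,459/8,502 × $75,280 = 30,627.33.
At nearest $10: Lakeview Interchange $29,710; Meridian Pavilion $11,250; South Annex $3,700; Bellamy Greenway $30,630. Sum = $75,290.
Difference $75,280 − $75,290 = −$10 applied to largest residents (Bellamy Greenway): Bellamy Greenway becomes $30,620.

Lakeview Interchange: $29,710; Meridian Pavilion: $11,250; South Annex: $3,700; Bellamy Greenway: $30,620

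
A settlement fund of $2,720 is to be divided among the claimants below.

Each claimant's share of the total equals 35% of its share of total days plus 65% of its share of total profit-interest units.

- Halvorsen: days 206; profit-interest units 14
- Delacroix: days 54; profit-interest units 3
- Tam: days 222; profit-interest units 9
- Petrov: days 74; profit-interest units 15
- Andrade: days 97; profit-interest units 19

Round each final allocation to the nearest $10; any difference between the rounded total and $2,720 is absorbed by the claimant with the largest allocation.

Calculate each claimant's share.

Totals — days 653, profit-interest units 60.
Blended shares (35% days + 65% profit-interest units): Halvorsen 0.2621; Delacroix 0.0614; Tam 0.2165; Petrov 0.2022; Andrade 0.2578.
Pro-rata amounts: Halvorsen 712.86; Delacroix 167.13; Tam 588.85; Petrov 549.88; Andrade 701.28.
After rounding ($10): Halvorsen $710; Delacroix $170; Tam $590; Petrov $550; Andrade $700. Sum = $2,720.
Rounded total matches; no reconciliation needed.

Halvorsen: $710 | Delacroix: $170 | Tam: $590 | Petrov: $550 | Andrade: $700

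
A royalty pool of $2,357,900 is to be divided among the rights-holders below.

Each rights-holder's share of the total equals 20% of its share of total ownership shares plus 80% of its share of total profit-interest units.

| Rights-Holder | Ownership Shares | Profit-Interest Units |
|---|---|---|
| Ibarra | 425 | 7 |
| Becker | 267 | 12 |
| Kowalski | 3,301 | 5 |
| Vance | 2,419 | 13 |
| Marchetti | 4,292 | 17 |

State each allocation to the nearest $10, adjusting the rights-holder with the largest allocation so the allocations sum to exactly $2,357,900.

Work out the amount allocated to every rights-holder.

Ownership shares total 10,704; profit-interest units total 54.
Combined weights (20% ownership shares + 80% profit-interest units): Ibarra 0.1116; Becker 0.1828; Kowalski 0.1358; Vance 0.2378; Marchetti 0.3320.
Raw shares: Ibarra 263,246.94; Becker 430,945.29; Kowalski 320,089.53; Vance 560,686.57; Marchetti 782,931.67.
At nearest $10: Ibarra $263,250; Becker $430,950; Kowalski $320,090; Vance $560,690; Marchetti $782,930. Sum = $2,357,910.
Difference $2,357,900 − $2,357,910 = −$10 applied to largest allocation (Marchetti): Marchetti becomes $782,920.

Ibarra: $263,250 | Becker: $430,950 | Kowalski: $320,090 | Vance: $560,690 | Marchetti: $782,920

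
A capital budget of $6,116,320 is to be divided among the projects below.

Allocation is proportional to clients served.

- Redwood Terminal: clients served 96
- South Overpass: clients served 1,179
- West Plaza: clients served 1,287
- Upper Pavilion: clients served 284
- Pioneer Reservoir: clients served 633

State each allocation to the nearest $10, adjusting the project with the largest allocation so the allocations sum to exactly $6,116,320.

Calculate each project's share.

Redwood Terminal: $168,770 | South Overpass: $2,072,760 | West Plaza: $2,262,640 | Upper Pavilion: $499,290 | Pioneer Reservoir: $1,112,860

Sum of clients served: 3,479.
Unrounded shares: Redwood Terminal 96/3,479 × $6,116,320 = 168,774.57; South Overpass 1,179/3,479 × $6,116,320 = 2,072,762.66; West Plaza 1,287/3,479 × $6,116,320 = 2,262,634.04; Upper Pavilion 284/3,479 × $6,116,320 = 499,291.43; Pioneer Reservoir 633/3,479 × $6,116,320 = 1,112,857.30.
After rounding ($10): Redwood Terminal $168,770; South Overpass $2,072,760; West Plaza $2,262,630; Upper Pavilion $499,290; Pioneer Reservoir $1,112,860. Sum = $6,116,310.
Difference $6,116,320 − $6,116,310 = +$10 applied to largest allocation (West Plaza): West Plaza becomes $2,262,640.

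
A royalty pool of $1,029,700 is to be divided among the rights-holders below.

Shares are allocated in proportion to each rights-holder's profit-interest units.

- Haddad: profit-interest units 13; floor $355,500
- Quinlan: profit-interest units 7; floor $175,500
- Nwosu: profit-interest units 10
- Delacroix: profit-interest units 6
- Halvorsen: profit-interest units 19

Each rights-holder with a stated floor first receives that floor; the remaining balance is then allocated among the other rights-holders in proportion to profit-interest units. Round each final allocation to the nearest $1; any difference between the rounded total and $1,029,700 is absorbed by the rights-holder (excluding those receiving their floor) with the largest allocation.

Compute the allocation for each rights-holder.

Haddad: $355,500; Quinlan: $175,500; Nwosu: $142,486; Delacroix: $85,491; Halvorsen: $270,723

Guaranteed amounts: Haddad $355,500; Quinlan $175,500. Remaining pool $498,700.
Remaining pool split over remaining profit-interest units 35: Nwosu 142,485.71 → $142,486; Delacroix 85,491.43 → $85,491; Halvorsen 270,722.86 → $270,723.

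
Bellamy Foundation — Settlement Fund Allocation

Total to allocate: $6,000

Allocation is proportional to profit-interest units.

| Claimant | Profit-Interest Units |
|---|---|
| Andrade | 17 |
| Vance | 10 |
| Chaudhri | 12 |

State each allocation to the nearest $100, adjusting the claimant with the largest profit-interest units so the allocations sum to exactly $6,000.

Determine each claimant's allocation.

Combined profit-interest units = 39.
Raw shares: Andrade 17/39 × $6,000 = 2,615.38; Vance 10/39 × $6,000 = 1,538.46; Chaudhri 12/39 × $6,000 = 1,846.15.
Rounded to nearest $100: Andrade $2,600; Vance $1,500; Chaudhri $1,800. Sum = $5,900.
Difference $6,000 − $5,900 = +$100 applied to largest profit-interest units (Andrade): Andrade becomes $2,700.

Andrade: $2,700; Vance: $1,500; Chaudhri: $1,800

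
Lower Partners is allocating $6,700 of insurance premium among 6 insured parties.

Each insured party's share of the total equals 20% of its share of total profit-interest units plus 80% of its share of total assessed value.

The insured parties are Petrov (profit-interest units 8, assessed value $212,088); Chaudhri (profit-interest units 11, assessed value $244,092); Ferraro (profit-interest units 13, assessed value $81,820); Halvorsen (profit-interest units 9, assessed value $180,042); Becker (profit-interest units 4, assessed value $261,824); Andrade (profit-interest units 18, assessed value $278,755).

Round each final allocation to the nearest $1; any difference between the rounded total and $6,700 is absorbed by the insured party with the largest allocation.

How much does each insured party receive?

Profit-interest units total 63; assessed value total 1,258,621.
Composite weights (20% profit-interest units + 80% assessed value): Petrov 0.1602; Chaudhri 0.1901; Ferraro 0.0933; Halvorsen 0.1430; Becker 0.1791; Andrade 0.2343.
Pro-rata amounts: Petrov 1,073.36; Chaudhri 1,273.47; Ferraro 624.95; Halvorsen 958.16; Becker 1,200.09; Andrade 1,569.97.
Rounded to nearest $1: Petrov $1,073; Chaudhri $1,273; Ferraro $625; Halvorsen $958; Becker $1,200; Andrade $1,570. Sum = $6,699.
Difference $6,700 − $6,699 = +$1 applied to largest allocation (Andrade): Andrade becomes $1,571.

Petrov: $1,073 | Chaudhri: $1,273 | Ferraro: $625 | Halvorsen: $958 | Becker: $1,200 | Andrade: $1,571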